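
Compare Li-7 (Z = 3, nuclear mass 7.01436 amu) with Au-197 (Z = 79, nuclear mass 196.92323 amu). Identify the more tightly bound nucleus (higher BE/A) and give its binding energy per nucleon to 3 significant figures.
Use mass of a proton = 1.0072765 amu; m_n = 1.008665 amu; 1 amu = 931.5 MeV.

Au-197; 7.92 MeV/nucleon

Li-7: Σm = 3(1.0072765) + 4(1.008665) = 7.0564895 amu; Δm = 0.0421295 amu; E_B = 39.244 MeV; E_B/A = 5.606 MeV
Au-197: Σm = 79(1.0072765) + 118(1.008665) = 198.5973135 amu; Δm = 1.6740835 amu; E_B = 1559.4 MeV; E_B/A = 7.916 MeV
Au-197 has the higher binding energy per nucleon, so it is the more tightly bound nucleus.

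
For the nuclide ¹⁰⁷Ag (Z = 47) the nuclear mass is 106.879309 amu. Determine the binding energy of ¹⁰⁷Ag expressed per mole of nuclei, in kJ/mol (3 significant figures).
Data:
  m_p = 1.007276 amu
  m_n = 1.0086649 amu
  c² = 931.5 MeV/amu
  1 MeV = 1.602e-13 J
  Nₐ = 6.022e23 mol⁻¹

8.83e+10 kJ/mol

Z = 47, so N = A − Z = 107 − 47 = 60.
Σm = 47·m_p + 60·m_n = 47.341972 + 60.5198940 = 107.8618660 amu
Δm = 107.8618660 − 106.879309 = 0.9825570 amu
Converting to energy: 0.9825570 amu × 931.5 MeV/amu = 915.252 MeV
Per nucleus in joules: 915.252 MeV × 1.602e-13 J/MeV = 1.4662e-10 J
Per mole: 1.4662e-10 J × 6.022e23 mol⁻¹ = 8.8295e+13 J/mol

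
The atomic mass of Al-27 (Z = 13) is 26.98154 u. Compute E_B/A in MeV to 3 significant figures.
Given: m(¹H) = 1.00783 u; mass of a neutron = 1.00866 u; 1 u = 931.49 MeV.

Mass of separated nucleons = 13(1.00783) + 14(1.00866) = 13.10179 + 14.12124 = 27.22303 u
Δm = 27.22303 − 26.98154 = 0.24149 u
E_B = 0.24149 × 931.49 = 224.946 MeV
Per nucleon: 224.946 / 27 = 8.331 MeV

8.33 MeV/nucleon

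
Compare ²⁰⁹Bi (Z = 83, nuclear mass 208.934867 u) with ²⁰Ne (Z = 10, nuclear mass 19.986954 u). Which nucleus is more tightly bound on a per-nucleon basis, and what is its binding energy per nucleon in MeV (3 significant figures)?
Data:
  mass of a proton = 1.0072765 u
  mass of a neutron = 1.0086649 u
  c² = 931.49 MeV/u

²⁰Ne; 8.03 MeV/nucleon

²⁰⁹Bi: Σm = 83(1.0072765) + 126(1.0086649) = 210.6957269 u; Δm = 1.7608599 u; E_B = 1640.2 MeV; E_B/A = 7.848 MeV
²⁰Ne: Σm = 10(1.0072765) + 10(1.0086649) = 20.1594140 u; Δm = 0.1724600 u; E_B = 160.64 MeV; E_B/A = 8.032 MeV
²⁰Ne has the higher binding energy per nucleon, so it is the more tightly bound nucleus.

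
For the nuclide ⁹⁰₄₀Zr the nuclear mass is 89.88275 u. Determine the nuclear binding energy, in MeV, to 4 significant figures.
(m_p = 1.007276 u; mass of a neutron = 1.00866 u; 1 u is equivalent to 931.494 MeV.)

The nucleus contains 40 protons and 90 − 40 = 50 neutrons.
Mass of separated nucleons = 40(1.007276) + 50(1.00866) = 40.291040 + 50.43300 = 90.724040 u
Δm = 90.724040 − 89.88275 = 0.841290 u
Binding energy = Δm·c² = 0.841290 × 931.494 MeV/u = 783.657 MeV

783.7 MeV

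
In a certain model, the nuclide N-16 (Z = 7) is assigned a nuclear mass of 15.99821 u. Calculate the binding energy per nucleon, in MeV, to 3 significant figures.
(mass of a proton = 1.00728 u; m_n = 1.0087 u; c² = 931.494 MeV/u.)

Z = 7, so N = A − Z = 16 − 7 = 9.
Total constituent mass: 7 × 1.00728 + 9 × 1.0087 = 16.12926 u
Δm = 16.12926 − 15.99821 = 0.13105 u
Converting to energy: 0.13105 u × 931.494 MeV/u = 122.072 MeV
Per nucleon: 122.072 / 16 = 7.630 MeV

7.63 MeV/nucleon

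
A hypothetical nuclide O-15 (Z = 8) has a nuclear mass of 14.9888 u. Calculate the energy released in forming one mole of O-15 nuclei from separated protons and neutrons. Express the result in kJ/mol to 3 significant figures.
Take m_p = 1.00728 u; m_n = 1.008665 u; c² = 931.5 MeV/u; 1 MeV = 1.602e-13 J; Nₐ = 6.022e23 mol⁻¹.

Mass of separated nucleons = 8(1.00728) + 7(1.008665) = 8.05824 + 7.060655 = 15.118895 u
Δm = 15.118895 − 14.9888 = 0.130095 u
Converting to energy: 0.130095 u × 931.5 MeV/u = 121.183 MeV
Per nucleus in joules: 121.183 MeV × 1.602e-13 J/MeV = 1.9414e-11 J
Per mole: 1.9414e-11 J × 6.022e23 mol⁻¹ = 1.1691e+13 J/mol

1.17e+10 kJ/mol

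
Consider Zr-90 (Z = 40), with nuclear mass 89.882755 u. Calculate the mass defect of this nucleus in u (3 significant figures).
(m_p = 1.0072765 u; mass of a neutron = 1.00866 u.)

Z = 40, so N = A − Z = 90 − 40 = 50.
Σm = 40·m_p + 50·m_n = 40.2910600 + 50.43300 = 90.7240600 u
The mass defect is 90.7240600 − 89.882755 = 0.8413050 u.

0.841 u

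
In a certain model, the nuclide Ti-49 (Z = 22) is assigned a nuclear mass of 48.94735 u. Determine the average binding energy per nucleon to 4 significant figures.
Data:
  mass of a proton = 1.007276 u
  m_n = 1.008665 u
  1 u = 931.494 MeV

8.491 MeV/nucleon

With 22 protons and 27 neutrons (A = 49):
Σm = 22·m_p + 27·m_n = 22.160072 + 27.233955 = 49.394027 u
The mass defect is 49.394027 − 48.94735 = 0.446677 u.
Converting to energy: 0.446677 u × 931.494 MeV/u = 416.077 MeV
Per nucleon: 416.077 / 49 = 8.491 MeV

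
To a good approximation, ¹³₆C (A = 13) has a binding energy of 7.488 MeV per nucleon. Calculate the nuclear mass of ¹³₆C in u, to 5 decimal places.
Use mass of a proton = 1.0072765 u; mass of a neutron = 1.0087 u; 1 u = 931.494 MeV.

13.00006 u

Total binding energy = 13 × 7.488 = 97.344 MeV
Mass defect = 97.344 MeV / (931.494 MeV/u) = 0.1045031 u
Constituent mass = 6(1.0072765) + 7(1.0087) = 13.1045590 u
Nuclear mass = 13.1045590 − 0.1045031 = 13.0000559 u ≈ 13.00006 u (to 5 decimal places)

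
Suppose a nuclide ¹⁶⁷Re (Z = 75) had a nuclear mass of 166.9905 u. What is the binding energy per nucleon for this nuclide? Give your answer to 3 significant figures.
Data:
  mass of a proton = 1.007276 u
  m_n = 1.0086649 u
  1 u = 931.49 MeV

7.54 MeV/nucleon

Z = 75, so N = A − Z = 167 − 75 = 92.
Mass of separated nucleons = 75(1.007276) + 92(1.0086649) = 75.545700 + 92.7971708 = 168.3428708 u
The mass defect is 168.3428708 − 166.9905 = 1.3523708 u.
Converting to energy: 1.3523708 u × 931.49 MeV/u = 1259.72 MeV
BE/A = 1259.72 MeV / 167 = 7.543 MeV/nucleon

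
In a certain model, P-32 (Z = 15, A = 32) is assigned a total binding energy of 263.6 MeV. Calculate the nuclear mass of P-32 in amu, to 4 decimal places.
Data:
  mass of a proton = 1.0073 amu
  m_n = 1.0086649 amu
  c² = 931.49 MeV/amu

31.9738 amu

Mass defect = 263.6 MeV / (931.49 MeV/amu) = 0.282987 amu
Constituent mass = 15(1.0073) + 17(1.0086649) = 32.2568033 amu
Nuclear mass = 32.2568033 − 0.282987 = 31.9738163 amu ≈ 31.9738 amu (to 4 decimal places)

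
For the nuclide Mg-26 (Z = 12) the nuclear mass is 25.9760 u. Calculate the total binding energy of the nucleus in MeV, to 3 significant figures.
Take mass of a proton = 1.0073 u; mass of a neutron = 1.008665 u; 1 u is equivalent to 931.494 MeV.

217 MeV

The nucleus contains 12 protons and 26 − 12 = 14 neutrons.
Σm = 12·m_p + 14·m_n = 12.0876 + 14.121310 = 26.208910 u
Δm = 26.208910 − 25.9760 = 0.232910 u
Converting to energy: 0.232910 u × 931.494 MeV/u = 216.954 MeV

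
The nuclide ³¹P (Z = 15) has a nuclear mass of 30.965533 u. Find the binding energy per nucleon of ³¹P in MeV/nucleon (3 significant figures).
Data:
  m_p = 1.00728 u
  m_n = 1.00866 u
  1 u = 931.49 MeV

Total constituent mass: 15 × 1.00728 + 16 × 1.00866 = 31.24776 u
Δm = 31.24776 − 30.965533 = 0.282227 u
Converting to energy: 0.282227 u × 931.49 MeV/u = 262.892 MeV
Per nucleon: 262.892 / 31 = 8.480 MeV

8.48 MeV/nucleon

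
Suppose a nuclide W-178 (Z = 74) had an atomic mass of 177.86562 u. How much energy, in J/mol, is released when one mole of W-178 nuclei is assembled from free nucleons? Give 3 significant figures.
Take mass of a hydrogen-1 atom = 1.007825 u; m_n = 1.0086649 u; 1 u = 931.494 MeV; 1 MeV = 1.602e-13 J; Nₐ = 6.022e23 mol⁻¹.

The nucleus contains 74 protons and 178 − 74 = 104 neutrons.
Mass of separated nucleons = 74(1.007825) + 104(1.0086649) = 74.579050 + 104.9011496 = 179.4801996 u
Mass defect Δm = 179.4801996 − 177.86562 = 1.6145796 u
Converting to energy: 1.6145796 u × 931.494 MeV/u = 1503.97 MeV
Per nucleus in joules: 1503.97 MeV × 1.602e-13 J/MeV = 2.4094e-10 J
Per mole: 2.4094e-10 J × 6.022e23 mol⁻¹ = 1.4509e+14 J/mol

1.45e+14 J/mol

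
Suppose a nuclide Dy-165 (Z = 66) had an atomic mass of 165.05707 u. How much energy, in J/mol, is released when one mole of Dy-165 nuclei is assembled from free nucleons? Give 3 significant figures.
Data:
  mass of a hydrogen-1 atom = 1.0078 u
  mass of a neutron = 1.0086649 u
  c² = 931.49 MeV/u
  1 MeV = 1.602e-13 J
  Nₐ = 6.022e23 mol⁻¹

Σm = 66·m(¹H) + 99·m_n = 66.5148 + 99.8578251 = 166.3726251 u
Mass defect Δm = 166.3726251 − 165.05707 = 1.3155551 u
Binding energy = Δm·c² = 1.3155551 × 931.49 MeV/u = 1225.43 MeV
Per nucleus in joules: 1225.43 MeV × 1.602e-13 J/MeV = 1.9631e-10 J
Per mole: 1.9631e-10 J × 6.022e23 mol⁻¹ = 1.1822e+14 J/mol

1.18e+14 J/mol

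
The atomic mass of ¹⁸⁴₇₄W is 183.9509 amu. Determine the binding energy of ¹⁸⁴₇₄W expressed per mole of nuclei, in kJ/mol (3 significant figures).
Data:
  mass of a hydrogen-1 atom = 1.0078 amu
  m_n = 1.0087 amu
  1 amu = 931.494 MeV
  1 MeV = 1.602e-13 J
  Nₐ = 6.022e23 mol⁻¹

The nucleus contains 74 protons and 184 − 74 = 110 neutrons.
Mass of separated nucleons = 74(1.0078) + 110(1.0087) = 74.5772 + 110.9570 = 185.5342 amu
Mass defect Δm = 185.5342 − 183.9509 = 1.5833 amu
E_B = 1.5833 × 931.494 = 1474.83 MeV
Per nucleus in joules: 1474.83 MeV × 1.602e-13 J/MeV = 2.3627e-10 J
Per mole: 2.3627e-10 J × 6.022e23 mol⁻¹ = 1.4228e+14 J/mol

1.42e+11 kJ/mol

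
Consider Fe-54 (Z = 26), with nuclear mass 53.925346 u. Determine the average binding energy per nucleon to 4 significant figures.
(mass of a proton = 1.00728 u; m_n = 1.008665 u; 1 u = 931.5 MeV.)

Mass of separated nucleons = 26(1.00728) + 28(1.008665) = 26.18928 + 28.242620 = 54.431900 u
Mass defect Δm = 54.431900 − 53.925346 = 0.506554 u
Binding energy = Δm·c² = 0.506554 × 931.5 MeV/u = 471.855 MeV
Dividing by A = 54 gives 8.738 MeV per nucleon.

8.738 MeV/nucleon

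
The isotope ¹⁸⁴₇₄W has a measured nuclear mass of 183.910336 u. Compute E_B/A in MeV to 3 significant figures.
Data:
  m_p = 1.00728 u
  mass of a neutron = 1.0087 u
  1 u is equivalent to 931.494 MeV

8.03 MeV/nucleon

Total constituent mass: 74 × 1.00728 + 110 × 1.0087 = 185.49572 u
Mass defect Δm = 185.49572 − 183.910336 = 1.585384 u
E_B = 1.585384 × 931.494 = 1476.78 MeV
BE/A = 1476.78 MeV / 184 = 8.026 MeV/nucleon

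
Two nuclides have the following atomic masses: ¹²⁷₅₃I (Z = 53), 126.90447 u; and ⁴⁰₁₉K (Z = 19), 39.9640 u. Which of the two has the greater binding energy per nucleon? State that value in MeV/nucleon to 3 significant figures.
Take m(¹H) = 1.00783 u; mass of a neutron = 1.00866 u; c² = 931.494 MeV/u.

⁴⁰₁₉K; 8.54 MeV/nucleon

¹²⁷₅₃I: Σm = 53(1.00783) + 74(1.00866) = 128.05583 u; Δm = 1.15136 u; E_B = 1072.485 MeV; E_B/A = 8.4448 MeV
⁴⁰₁₉K: Σm = 19(1.00783) + 21(1.00866) = 40.33063 u; Δm = 0.36663 u; E_B = 341.51 MeV; E_B/A = 8.538 MeV
⁴⁰₁₉K has the higher binding energy per nucleon, so it is the more tightly bound nucleus.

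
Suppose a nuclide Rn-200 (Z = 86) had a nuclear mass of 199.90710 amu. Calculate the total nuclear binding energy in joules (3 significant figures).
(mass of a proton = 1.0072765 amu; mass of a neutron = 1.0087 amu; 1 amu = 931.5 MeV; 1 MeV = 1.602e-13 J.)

Z = 86, so N = A − Z = 200 − 86 = 114.
Mass of separated nucleons = 86(1.0072765) + 114(1.0087) = 86.6257790 + 114.9918 = 201.6175790 amu
The mass defect is 201.6175790 − 199.90710 = 1.7104790 amu.
Binding energy = Δm·c² = 1.7104790 × 931.5 MeV/amu = 1593.31 MeV
In joules: 1593.31 MeV × 1.602e-13 J/MeV = 2.5525e-10 J

2.55e-10 J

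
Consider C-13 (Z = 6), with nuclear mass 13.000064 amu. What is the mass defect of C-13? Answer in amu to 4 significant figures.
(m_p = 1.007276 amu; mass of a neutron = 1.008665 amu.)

The nucleus contains 6 protons and 13 − 6 = 7 neutrons.
Mass of separated nucleons = 6(1.007276) + 7(1.008665) = 6.043656 + 7.060655 = 13.104311 amu
The mass defect is 13.104311 − 13.000064 = 0.104247 amu.

0.1042 amu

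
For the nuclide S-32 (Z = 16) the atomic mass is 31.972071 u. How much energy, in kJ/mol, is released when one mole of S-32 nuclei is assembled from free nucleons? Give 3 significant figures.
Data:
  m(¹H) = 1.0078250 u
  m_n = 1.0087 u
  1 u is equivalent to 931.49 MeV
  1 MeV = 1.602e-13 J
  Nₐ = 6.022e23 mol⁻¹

The nucleus contains 16 protons and 32 − 16 = 16 neutrons.
Total constituent mass: 16 × 1.0078250 + 16 × 1.0087 = 32.2644000 u
Δm = 32.2644000 − 31.972071 = 0.2923290 u
Binding energy = Δm·c² = 0.2923290 × 931.49 MeV/u = 272.302 MeV
Per nucleus in joules: 272.302 MeV × 1.602e-13 J/MeV = 4.3623e-11 J
Per mole: 4.3623e-11 J × 6.022e23 mol⁻¹ = 2.6270e+13 J/mol

2.63e+10 kJ/mol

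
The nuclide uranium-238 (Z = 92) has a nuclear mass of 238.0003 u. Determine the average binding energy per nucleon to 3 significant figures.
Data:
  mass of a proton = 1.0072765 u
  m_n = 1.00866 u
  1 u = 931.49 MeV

The nucleus contains 92 protons and 238 − 92 = 146 neutrons.
Σm = 92·m_p + 146·m_n = 92.6694380 + 147.26436 = 239.9337980 u
The mass defect is 239.9337980 − 238.0003 = 1.9334980 u.
Binding energy = Δm·c² = 1.9334980 × 931.49 MeV/u = 1801.03 MeV
BE/A = 1801.03 MeV / 238 = 7.567 MeV/nucleon

7.57 MeV/nucleon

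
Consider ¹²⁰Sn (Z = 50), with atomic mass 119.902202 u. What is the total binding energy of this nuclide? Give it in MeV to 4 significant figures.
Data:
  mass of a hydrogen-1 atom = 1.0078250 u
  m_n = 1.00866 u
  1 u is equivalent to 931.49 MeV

With 50 protons and 70 neutrons (A = 120):
Σm = 50·m(¹H) + 70·m_n = 50.3912500 + 70.60620 = 120.9974500 u
Mass defect Δm = 120.9974500 − 119.902202 = 1.0952480 u
Converting to energy: 1.0952480 u × 931.49 MeV/u = 1020.21 MeV

1020 MeV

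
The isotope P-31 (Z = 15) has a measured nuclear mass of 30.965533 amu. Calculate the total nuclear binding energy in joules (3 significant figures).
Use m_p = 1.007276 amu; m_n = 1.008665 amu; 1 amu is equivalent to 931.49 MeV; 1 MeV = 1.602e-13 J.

Z = 15, so N = A − Z = 31 − 15 = 16.
Total constituent mass: 15 × 1.007276 + 16 × 1.008665 = 31.247780 amu
Δm = 31.247780 − 30.965533 = 0.282247 amu
Converting to energy: 0.282247 amu × 931.49 MeV/amu = 262.910 MeV
In joules: 262.910 MeV × 1.602e-13 J/MeV = 4.2118e-11 J

4.21e-11 J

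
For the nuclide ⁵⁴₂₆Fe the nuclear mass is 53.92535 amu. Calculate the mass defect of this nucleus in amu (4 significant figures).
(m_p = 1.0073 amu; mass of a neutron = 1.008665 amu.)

0.5071 amu

Z = 26, so N = A − Z = 54 − 26 = 28.
Σm = 26·m_p + 28·m_n = 26.1898 + 28.242620 = 54.432420 amu
Δm = 54.432420 − 53.92535 = 0.507070 amu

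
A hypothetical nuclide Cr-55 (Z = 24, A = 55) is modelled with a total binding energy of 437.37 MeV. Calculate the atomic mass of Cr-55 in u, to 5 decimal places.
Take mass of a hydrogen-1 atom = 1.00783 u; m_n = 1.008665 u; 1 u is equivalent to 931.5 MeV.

54.98700 u

Mass defect = 437.37 MeV / (931.5 MeV/u) = 0.4695330 u
Constituent mass = 24(1.00783) + 31(1.008665) = 55.456535 u
Atomic mass = 55.456535 − 0.4695330 = 54.9870020 u ≈ 54.98700 u (to 5 decimal places)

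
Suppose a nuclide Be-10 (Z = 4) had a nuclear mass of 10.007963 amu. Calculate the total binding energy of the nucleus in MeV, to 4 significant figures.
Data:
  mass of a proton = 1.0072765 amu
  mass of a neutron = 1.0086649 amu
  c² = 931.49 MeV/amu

68.12 MeV

Total constituent mass: 4 × 1.0072765 + 6 × 1.0086649 = 10.0810954 amu
Mass defect Δm = 10.0810954 − 10.007963 = 0.0731324 amu
Converting to energy: 0.0731324 amu × 931.49 MeV/amu = 68.1221 MeV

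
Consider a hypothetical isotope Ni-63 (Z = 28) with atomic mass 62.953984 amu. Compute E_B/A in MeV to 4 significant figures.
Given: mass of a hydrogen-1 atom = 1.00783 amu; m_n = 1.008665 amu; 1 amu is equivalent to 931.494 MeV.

8.406 MeV/nucleon

Total constituent mass: 28 × 1.00783 + 35 × 1.008665 = 63.522515 amu
Mass defect Δm = 63.522515 − 62.953984 = 0.568531 amu
Binding energy = Δm·c² = 0.568531 × 931.494 MeV/amu = 529.583 MeV
Per nucleon: 529.583 / 63 = 8.406 MeV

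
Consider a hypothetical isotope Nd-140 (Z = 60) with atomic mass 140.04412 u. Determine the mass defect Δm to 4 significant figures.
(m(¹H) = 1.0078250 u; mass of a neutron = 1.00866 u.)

1.118 u

Z = 60, so N = A − Z = 140 − 60 = 80.
Σm = 60·m(¹H) + 80·m_n = 60.4695000 + 80.69280 = 141.1623000 u
The mass defect is 141.1623000 − 140.04412 = 1.1181800 u.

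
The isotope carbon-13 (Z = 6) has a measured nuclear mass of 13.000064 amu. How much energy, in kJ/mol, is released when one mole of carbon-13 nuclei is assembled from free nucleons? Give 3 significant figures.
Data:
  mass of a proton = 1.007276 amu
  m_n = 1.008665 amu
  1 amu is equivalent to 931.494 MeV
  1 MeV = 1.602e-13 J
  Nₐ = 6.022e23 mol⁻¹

Z = 6, so N = A − Z = 13 − 6 = 7.
Mass of separated nucleons = 6(1.007276) + 7(1.008665) = 6.043656 + 7.060655 = 13.104311 amu
The mass defect is 13.104311 − 13.000064 = 0.104247 amu.
Converting to energy: 0.104247 amu × 931.494 MeV/amu = 97.1055 MeV
Per nucleus in joules: 97.1055 MeV × 1.602e-13 J/MeV = 1.5556e-11 J
Per mole: 1.5556e-11 J × 6.022e23 mol⁻¹ = 9.3678e+12 J/mol

9.37e+09 kJ/mol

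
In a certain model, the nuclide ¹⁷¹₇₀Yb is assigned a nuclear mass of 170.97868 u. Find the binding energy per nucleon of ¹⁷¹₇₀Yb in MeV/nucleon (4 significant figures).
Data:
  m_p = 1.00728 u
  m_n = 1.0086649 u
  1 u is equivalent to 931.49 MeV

With 70 protons and 101 neutrons (A = 171):
Mass of separated nucleons = 70(1.00728) + 101(1.0086649) = 70.50960 + 101.8751549 = 172.3847549 u
The mass defect is 172.3847549 − 170.97868 = 1.4060749 u.
Binding energy = Δm·c² = 1.4060749 × 931.49 MeV/u = 1309.74 MeV
Dividing by A = 171 gives 7.659 MeV per nucleon.

7.659 MeV/nucleon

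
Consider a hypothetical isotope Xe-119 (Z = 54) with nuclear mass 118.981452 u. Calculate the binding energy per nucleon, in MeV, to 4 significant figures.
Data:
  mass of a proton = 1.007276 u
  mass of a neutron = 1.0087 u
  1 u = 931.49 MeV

Mass of separated nucleons = 54(1.007276) + 65(1.0087) = 54.392904 + 65.5655 = 119.958404 u
Mass defect Δm = 119.958404 − 118.981452 = 0.976952 u
Converting to energy: 0.976952 u × 931.49 MeV/u = 910.021 MeV
BE/A = 910.021 MeV / 119 = 7.647 MeV/nucleon

7.647 MeV/nucleon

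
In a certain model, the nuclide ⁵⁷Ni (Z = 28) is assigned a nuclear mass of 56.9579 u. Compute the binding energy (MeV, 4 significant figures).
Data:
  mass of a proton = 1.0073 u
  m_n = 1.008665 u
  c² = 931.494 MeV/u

463.7 MeV

With 28 protons and 29 neutrons (A = 57):
Mass of separated nucleons = 28(1.0073) + 29(1.008665) = 28.2044 + 29.251285 = 57.455685 u
Mass defect Δm = 57.455685 − 56.9579 = 0.497785 u
Converting to energy: 0.497785 u × 931.494 MeV/u = 463.684 MeV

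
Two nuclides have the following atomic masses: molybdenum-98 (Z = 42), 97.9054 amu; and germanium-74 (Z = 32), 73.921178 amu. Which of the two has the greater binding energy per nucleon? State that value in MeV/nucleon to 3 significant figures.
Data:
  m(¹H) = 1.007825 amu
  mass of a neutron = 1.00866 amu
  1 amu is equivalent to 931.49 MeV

molybdenum-98: Σm = 42(1.007825) + 56(1.00866) = 98.813610 amu; Δm = 0.908210 amu; E_B = 845.99 MeV; E_B/A = 8.633 MeV
germanium-74: Σm = 32(1.007825) + 42(1.00866) = 74.614120 amu; Δm = 0.692942 amu; E_B = 645.47 MeV; E_B/A = 8.723 MeV
germanium-74 has the higher binding energy per nucleon, so it is the more tightly bound nucleus.

germanium-74; 8.72 MeV/nucleon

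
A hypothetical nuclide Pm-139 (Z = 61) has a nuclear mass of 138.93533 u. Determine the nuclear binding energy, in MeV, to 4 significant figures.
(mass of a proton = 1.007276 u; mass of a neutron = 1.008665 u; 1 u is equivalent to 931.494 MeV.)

1103 MeV

Mass of separated nucleons = 61(1.007276) + 78(1.008665) = 61.443836 + 78.675870 = 140.119706 u
Δm = 140.119706 − 138.93533 = 1.184376 u
E_B = 1.184376 × 931.494 = 1103.24 MeV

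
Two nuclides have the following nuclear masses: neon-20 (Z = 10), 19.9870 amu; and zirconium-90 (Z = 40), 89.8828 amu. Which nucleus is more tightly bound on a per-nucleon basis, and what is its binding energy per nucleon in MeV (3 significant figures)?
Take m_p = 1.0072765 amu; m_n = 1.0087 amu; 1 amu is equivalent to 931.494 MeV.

neon-20: Σm = 10(1.0072765) + 10(1.0087) = 20.1597650 amu; Δm = 0.1727650 amu; E_B = 160.9296 MeV; E_B/A = 8.046 MeV
zirconium-90: Σm = 40(1.0072765) + 50(1.0087) = 90.7260600 amu; Δm = 0.8432600 amu; E_B = 785.49 MeV; E_B/A = 8.728 MeV
zirconium-90 has the higher binding energy per nucleon, so it is the more tightly bound nucleus.

zirconium-90; 8.73 MeV/nucleon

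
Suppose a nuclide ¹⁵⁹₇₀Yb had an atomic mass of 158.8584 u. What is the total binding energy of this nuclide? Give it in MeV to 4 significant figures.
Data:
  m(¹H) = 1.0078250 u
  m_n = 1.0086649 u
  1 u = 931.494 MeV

Z = 70, so N = A − Z = 159 − 70 = 89.
Total constituent mass: 70 × 1.0078250 + 89 × 1.0086649 = 160.3189261 u
Δm = 160.3189261 − 158.8584 = 1.4605261 u
E_B = 1.4605261 × 931.494 = 1360.47 MeV

1360 MeV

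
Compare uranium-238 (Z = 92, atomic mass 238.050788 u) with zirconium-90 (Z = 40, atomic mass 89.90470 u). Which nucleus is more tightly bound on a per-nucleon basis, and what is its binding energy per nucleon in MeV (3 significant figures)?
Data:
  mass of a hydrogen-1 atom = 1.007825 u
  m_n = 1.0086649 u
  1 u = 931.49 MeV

uranium-238: Σm = 92(1.007825) + 146(1.0086649) = 239.9849754 u; Δm = 1.9341874 u; E_B = 1801.7 MeV; E_B/A = 7.570 MeV
zirconium-90: Σm = 40(1.007825) + 50(1.0086649) = 90.7462450 u; Δm = 0.8415450 u; E_B = 783.89 MeV; E_B/A = 8.710 MeV
zirconium-90 has the higher binding energy per nucleon, so it is the more tightly bound nucleus.

zirconium-90; 8.71 MeV/nucleon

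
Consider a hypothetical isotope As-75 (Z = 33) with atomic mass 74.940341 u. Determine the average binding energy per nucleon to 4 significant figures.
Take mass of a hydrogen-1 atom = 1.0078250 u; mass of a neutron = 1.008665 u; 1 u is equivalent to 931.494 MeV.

8.468 MeV/nucleon

The nucleus contains 33 protons and 75 − 33 = 42 neutrons.
Total constituent mass: 33 × 1.0078250 + 42 × 1.008665 = 75.6221550 u
The mass defect is 75.6221550 − 74.940341 = 0.6818140 u.
E_B = 0.6818140 × 931.494 = 635.106 MeV
Per nucleon: 635.106 / 75 = 8.468 MeV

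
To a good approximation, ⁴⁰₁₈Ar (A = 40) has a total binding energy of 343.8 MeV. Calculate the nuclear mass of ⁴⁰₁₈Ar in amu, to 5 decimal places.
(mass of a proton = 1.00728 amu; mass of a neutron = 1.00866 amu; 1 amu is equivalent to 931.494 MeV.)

Mass defect = 343.8 MeV / (931.494 MeV/amu) = 0.3690845 amu
Constituent mass = 18(1.00728) + 22(1.00866) = 40.32156 amu
Nuclear mass = 40.32156 − 0.3690845 = 39.9524755 amu ≈ 39.95248 amu (to 5 decimal places)

39.95248 amu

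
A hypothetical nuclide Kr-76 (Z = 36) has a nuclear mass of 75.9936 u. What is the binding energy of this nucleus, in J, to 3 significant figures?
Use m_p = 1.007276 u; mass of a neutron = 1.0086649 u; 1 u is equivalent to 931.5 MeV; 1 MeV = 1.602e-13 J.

Z = 36, so N = A − Z = 76 − 36 = 40.
Σm = 36·m_p + 40·m_n = 36.261936 + 40.3465960 = 76.6085320 u
Mass defect Δm = 76.6085320 − 75.9936 = 0.6149320 u
Binding energy = Δm·c² = 0.6149320 × 931.5 MeV/u = 572.809 MeV
In joules: 572.809 MeV × 1.602e-13 J/MeV = 9.1764e-11 J

9.18e-11 J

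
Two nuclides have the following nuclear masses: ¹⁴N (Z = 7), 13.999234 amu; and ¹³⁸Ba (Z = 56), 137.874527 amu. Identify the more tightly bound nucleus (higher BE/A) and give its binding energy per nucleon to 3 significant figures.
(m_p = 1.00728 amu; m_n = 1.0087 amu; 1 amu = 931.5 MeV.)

¹³⁸Ba; 8.41 MeV/nucleon

¹⁴N: Σm = 7(1.00728) + 7(1.0087) = 14.11186 amu; Δm = 0.112626 amu; E_B = 104.91 MeV; E_B/A = 7.494 MeV
¹³⁸Ba: Σm = 56(1.00728) + 82(1.0087) = 139.12108 amu; Δm = 1.246553 amu; E_B = 1161.2 MeV; E_B/A = 8.414 MeV
¹³⁸Ba has the higher binding energy per nucleon, so it is the more tightly bound nucleus.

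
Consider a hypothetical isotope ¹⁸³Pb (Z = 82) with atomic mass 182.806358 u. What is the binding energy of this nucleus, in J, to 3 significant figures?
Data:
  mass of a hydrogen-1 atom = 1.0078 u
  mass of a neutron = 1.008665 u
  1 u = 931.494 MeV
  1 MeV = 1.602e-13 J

2.55e-10 J

Mass of separated nucleons = 82(1.0078) + 101(1.008665) = 82.6396 + 101.875165 = 184.514765 u
The mass defect is 184.514765 − 182.806358 = 1.708407 u.
Binding energy = Δm·c² = 1.708407 × 931.494 MeV/u = 1591.37 MeV
In joules: 1591.37 MeV × 1.602e-13 J/MeV = 2.5494e-10 J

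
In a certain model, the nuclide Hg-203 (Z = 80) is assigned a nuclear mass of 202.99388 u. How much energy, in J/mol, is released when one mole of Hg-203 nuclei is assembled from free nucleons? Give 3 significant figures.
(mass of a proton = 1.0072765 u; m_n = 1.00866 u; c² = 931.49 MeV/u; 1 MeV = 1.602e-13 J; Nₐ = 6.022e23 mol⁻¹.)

Z = 80, so N = A − Z = 203 − 80 = 123.
Σm = 80·m_p + 123·m_n = 80.5821200 + 124.06518 = 204.6473000 u
Δm = 204.6473000 − 202.99388 = 1.6534200 u
Converting to energy: 1.6534200 u × 931.49 MeV/u = 1540.14 MeV
Per nucleus in joules: 1540.14 MeV × 1.602e-13 J/MeV = 2.4673e-10 J
Per mole: 2.4673e-10 J × 6.022e23 mol⁻¹ = 1.4858e+14 J/mol

1.49e+14 J/mol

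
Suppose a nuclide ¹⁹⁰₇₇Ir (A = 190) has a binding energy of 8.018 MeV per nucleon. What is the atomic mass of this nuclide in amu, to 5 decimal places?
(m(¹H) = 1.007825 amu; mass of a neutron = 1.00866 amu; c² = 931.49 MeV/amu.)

189.94564 amu

Total binding energy = 190 × 8.018 = 1523.420 MeV
Mass defect = 1523.420 MeV / (931.49 MeV/amu) = 1.6354658 amu
Constituent mass = 77(1.007825) + 113(1.00866) = 191.581105 amu
Atomic mass = 191.581105 − 1.6354658 = 189.9456392 amu ≈ 189.94564 amu (to 5 decimal places)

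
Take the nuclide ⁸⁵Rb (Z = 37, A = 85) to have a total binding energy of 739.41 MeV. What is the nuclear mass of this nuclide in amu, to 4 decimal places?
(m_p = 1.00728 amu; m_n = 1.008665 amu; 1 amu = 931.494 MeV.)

84.8915 amu

Mass defect = 739.41 MeV / (931.494 MeV/amu) = 0.793789 amu
Constituent mass = 37(1.00728) + 48(1.008665) = 85.685280 amu
Nuclear mass = 85.685280 − 0.793789 = 84.891491 amu ≈ 84.8915 amu (to 4 decimal places)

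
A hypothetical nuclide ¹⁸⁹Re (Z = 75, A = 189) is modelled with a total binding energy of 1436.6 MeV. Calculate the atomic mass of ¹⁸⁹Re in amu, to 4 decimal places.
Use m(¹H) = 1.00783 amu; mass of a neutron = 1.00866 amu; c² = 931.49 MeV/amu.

189.0322 amu

Mass defect = 1436.6 MeV / (931.49 MeV/amu) = 1.542260 amu
Constituent mass = 75(1.00783) + 114(1.00866) = 190.57449 amu
Atomic mass = 190.57449 − 1.542260 = 189.032230 amu ≈ 189.0322 amu (to 4 decimal places)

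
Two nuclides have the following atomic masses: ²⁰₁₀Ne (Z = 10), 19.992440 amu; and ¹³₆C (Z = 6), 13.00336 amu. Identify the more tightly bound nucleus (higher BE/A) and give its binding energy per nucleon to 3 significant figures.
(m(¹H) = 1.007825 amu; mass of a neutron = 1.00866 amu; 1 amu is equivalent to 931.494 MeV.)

²⁰₁₀Ne: Σm = 10(1.007825) + 10(1.00866) = 20.164850 amu; Δm = 0.172410 amu; E_B = 160.60 MeV; E_B/A = 8.030 MeV
¹³₆C: Σm = 6(1.007825) + 7(1.00866) = 13.107570 amu; Δm = 0.104210 amu; E_B = 97.071 MeV; E_B/A = 7.467 MeV
²⁰₁₀Ne has the higher binding energy per nucleon, so it is the more tightly bound nucleus.

²⁰₁₀Ne; 8.03 MeV/nucleon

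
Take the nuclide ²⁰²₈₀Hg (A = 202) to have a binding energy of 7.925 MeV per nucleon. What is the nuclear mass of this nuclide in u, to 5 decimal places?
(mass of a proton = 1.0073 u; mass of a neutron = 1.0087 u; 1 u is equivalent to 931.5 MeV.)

Total binding energy = 202 × 7.925 = 1600.850 MeV
Mass defect = 1600.850 MeV / (931.5 MeV/u) = 1.7185722 u
Constituent mass = 80(1.0073) + 122(1.0087) = 203.6454 u
Nuclear mass = 203.6454 − 1.7185722 = 201.9268278 u ≈ 201.92683 u (to 5 decimal places)

201.92683 u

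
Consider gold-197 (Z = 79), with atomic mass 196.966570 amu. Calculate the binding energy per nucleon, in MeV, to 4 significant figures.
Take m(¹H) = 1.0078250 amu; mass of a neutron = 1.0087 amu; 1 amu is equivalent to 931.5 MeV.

Σm = 79·m(¹H) + 118·m_n = 79.6181750 + 119.0266 = 198.6447750 amu
The mass defect is 198.6447750 − 196.966570 = 1.6782050 amu.
Binding energy = Δm·c² = 1.6782050 × 931.5 MeV/amu = 1563.25 MeV
BE/A = 1563.25 MeV / 197 = 7.935 MeV/nucleon

7.935 MeV/nucleon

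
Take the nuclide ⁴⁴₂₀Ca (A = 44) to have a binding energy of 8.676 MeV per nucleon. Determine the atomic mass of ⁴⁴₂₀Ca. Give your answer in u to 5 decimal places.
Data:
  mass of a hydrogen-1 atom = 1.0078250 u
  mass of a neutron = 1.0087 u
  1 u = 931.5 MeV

43.95548 u

Total binding energy = 44 × 8.676 = 381.744 MeV
Mass defect = 381.744 MeV / (931.5 MeV/u) = 0.4098164 u
Constituent mass = 20(1.0078250) + 24(1.0087) = 44.3653000 u
Atomic mass = 44.3653000 − 0.4098164 = 43.9554836 u ≈ 43.95548 u (to 5 decimal places)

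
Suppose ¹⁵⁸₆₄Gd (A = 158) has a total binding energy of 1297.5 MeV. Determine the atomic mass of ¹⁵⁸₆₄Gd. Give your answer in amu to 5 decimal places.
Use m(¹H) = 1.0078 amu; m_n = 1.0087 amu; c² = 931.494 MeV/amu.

157.92408 amu

Mass defect = 1297.5 MeV / (931.494 MeV/amu) = 1.3929236 amu
Constituent mass = 64(1.0078) + 94(1.0087) = 159.3170 amu
Atomic mass = 159.3170 − 1.3929236 = 157.9240764 amu ≈ 157.92408 amu (to 5 decimal places)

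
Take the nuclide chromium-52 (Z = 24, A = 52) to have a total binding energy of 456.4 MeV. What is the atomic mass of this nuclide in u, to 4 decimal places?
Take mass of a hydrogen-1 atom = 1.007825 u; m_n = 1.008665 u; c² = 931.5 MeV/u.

51.9405 u

Mass defect = 456.4 MeV / (931.5 MeV/u) = 0.489962 u
Constituent mass = 24(1.007825) + 28(1.008665) = 52.430420 u
Atomic mass = 52.430420 − 0.489962 = 51.940458 u ≈ 51.9405 u (to 4 decimal places)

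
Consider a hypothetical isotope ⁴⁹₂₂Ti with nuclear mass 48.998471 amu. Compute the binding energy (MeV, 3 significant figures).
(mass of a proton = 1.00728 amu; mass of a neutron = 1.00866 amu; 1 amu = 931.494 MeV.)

368 MeV

Σm = 22·m_p + 27·m_n = 22.16016 + 27.23382 = 49.39398 amu
Δm = 49.39398 − 48.998471 = 0.395509 amu
E_B = 0.395509 × 931.494 = 368.414 MeV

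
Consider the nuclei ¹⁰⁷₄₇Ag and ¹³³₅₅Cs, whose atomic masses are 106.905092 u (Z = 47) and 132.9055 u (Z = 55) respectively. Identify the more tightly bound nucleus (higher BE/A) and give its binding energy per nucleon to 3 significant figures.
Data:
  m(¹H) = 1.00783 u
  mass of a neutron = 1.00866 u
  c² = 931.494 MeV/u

¹⁰⁷₄₇Ag: Σm = 47(1.00783) + 60(1.00866) = 107.88761 u; Δm = 0.982518 u; E_B = 915.21 MeV; E_B/A = 8.553 MeV
¹³³₅₅Cs: Σm = 55(1.00783) + 78(1.00866) = 134.10613 u; Δm = 1.20063 u; E_B = 1118.4 MeV; E_B/A = 8.409 MeV
¹⁰⁷₄₇Ag has the higher binding energy per nucleon, so it is the more tightly bound nucleus.

¹⁰⁷₄₇Ag; 8.55 MeV/nucleon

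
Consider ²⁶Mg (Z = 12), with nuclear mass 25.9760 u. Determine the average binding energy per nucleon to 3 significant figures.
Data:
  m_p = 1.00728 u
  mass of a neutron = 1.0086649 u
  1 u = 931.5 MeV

With 12 protons and 14 neutrons (A = 26):
Mass of separated nucleons = 12(1.00728) + 14(1.0086649) = 12.08736 + 14.1213086 = 26.2086686 u
Δm = 26.2086686 − 25.9760 = 0.2326686 u
Binding energy = Δm·c² = 0.2326686 × 931.5 MeV/u = 216.731 MeV
Per nucleon: 216.731 / 26 = 8.336 MeV

8.34 MeV/nucleon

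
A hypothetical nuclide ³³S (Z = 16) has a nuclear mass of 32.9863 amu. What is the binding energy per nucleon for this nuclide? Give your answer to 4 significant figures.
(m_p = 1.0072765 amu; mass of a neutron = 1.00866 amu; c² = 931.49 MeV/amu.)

Mass of separated nucleons = 16(1.0072765) + 17(1.00866) = 16.1164240 + 17.14722 = 33.2636440 amu
Mass defect Δm = 33.2636440 − 32.9863 = 0.2773440 amu
Binding energy = Δm·c² = 0.2773440 × 931.49 MeV/amu = 258.343 MeV
BE/A = 258.343 MeV / 33 = 7.829 MeV/nucleon

7.829 MeV/nucleon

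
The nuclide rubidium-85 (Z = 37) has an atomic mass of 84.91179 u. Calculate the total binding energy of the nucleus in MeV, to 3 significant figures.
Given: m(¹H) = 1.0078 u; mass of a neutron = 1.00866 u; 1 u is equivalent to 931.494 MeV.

738 MeV

The nucleus contains 37 protons and 85 − 37 = 48 neutrons.
Mass of separated nucleons = 37(1.0078) + 48(1.00866) = 37.2886 + 48.41568 = 85.70428 u
Δm = 85.70428 − 84.91179 = 0.79249 u
E_B = 0.79249 × 931.494 = 738.200 MeV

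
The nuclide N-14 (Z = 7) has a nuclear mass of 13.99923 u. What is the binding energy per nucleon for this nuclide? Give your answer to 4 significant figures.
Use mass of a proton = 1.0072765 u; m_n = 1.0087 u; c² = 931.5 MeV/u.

The nucleus contains 7 protons and 14 − 7 = 7 neutrons.
Mass of separated nucleons = 7(1.0072765) + 7(1.0087) = 7.0509355 + 7.0609 = 14.1118355 u
The mass defect is 14.1118355 − 13.99923 = 0.1126055 u.
E_B = 0.1126055 × 931.5 = 104.892 MeV
Dividing by A = 14 gives 7.492 MeV per nucleon.

7.492 MeV/nucleon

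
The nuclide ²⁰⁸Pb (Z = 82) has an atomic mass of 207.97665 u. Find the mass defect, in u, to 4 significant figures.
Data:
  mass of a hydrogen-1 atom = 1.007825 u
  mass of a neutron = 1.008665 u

1.757 u

Mass of separated nucleons = 82(1.007825) + 126(1.008665) = 82.641650 + 127.091790 = 209.733440 u
The mass defect is 209.733440 − 207.97665 = 1.756790 u.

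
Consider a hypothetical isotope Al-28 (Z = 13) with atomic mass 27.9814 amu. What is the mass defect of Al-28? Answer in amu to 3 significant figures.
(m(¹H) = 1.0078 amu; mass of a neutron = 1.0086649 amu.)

Σm = 13·m(¹H) + 15·m_n = 13.1014 + 15.1299735 = 28.2313735 amu
The mass defect is 28.2313735 − 27.9814 = 0.2499735 amu.

0.250 amu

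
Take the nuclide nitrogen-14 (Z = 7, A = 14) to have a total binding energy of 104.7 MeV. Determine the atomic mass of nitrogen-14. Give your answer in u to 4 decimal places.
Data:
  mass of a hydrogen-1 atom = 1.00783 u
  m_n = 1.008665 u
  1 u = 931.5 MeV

14.0031 u

Mass defect = 104.7 MeV / (931.5 MeV/u) = 0.112399 u
Constituent mass = 7(1.00783) + 7(1.008665) = 14.115465 u
Atomic mass = 14.115465 − 0.112399 = 14.003066 u ≈ 14.0031 u (to 4 decimal places)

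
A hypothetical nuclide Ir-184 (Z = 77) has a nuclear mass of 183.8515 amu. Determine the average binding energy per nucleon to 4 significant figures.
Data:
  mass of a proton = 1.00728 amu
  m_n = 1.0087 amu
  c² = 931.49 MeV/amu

8.302 MeV/nucleon

Σm = 77·m_p + 107·m_n = 77.56056 + 107.9309 = 185.49146 amu
Mass defect Δm = 185.49146 − 183.8515 = 1.63996 amu
Binding energy = Δm·c² = 1.63996 × 931.49 MeV/amu = 1527.61 MeV
BE/A = 1527.61 MeV / 184 = 8.302 MeV/nucleon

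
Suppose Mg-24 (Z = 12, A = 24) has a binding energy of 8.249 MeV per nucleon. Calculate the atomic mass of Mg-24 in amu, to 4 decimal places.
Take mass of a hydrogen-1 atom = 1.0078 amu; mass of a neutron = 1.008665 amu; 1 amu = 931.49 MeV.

23.9850 amu

Total binding energy = 24 × 8.249 = 197.976 MeV
Mass defect = 197.976 MeV / (931.49 MeV/amu) = 0.212537 amu
Constituent mass = 12(1.0078) + 12(1.008665) = 24.197580 amu
Atomic mass = 24.197580 − 0.212537 = 23.985043 amu ≈ 23.9850 amu (to 4 decimal places)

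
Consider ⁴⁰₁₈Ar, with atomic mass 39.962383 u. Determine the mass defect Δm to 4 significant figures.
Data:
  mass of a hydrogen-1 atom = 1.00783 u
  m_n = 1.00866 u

0.3691 u

Z = 18, so N = A − Z = 40 − 18 = 22.
Σm = 18·m(¹H) + 22·m_n = 18.14094 + 22.19052 = 40.33146 u
The mass defect is 40.33146 − 39.962383 = 0.369077 u.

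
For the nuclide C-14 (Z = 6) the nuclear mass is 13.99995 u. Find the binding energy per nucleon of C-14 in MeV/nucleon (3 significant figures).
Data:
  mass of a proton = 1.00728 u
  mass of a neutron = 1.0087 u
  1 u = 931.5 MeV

Z = 6, so N = A − Z = 14 − 6 = 8.
Mass of separated nucleons = 6(1.00728) + 8(1.0087) = 6.04368 + 8.0696 = 14.11328 u
The mass defect is 14.11328 − 13.99995 = 0.11333 u.
E_B = 0.11333 × 931.5 = 105.5669 MeV
Dividing by A = 14 gives 7.540 MeV per nucleon.

7.54 MeV/nucleon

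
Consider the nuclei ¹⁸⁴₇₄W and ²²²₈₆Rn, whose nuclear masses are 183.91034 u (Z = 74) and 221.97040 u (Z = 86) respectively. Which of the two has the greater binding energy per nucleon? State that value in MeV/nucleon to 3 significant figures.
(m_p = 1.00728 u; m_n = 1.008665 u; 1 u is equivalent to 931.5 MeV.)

¹⁸⁴₇₄W; 8.01 MeV/nucleon

¹⁸⁴₇₄W: Σm = 74(1.00728) + 110(1.008665) = 185.491870 u; Δm = 1.581530 u; E_B = 1473.195 MeV; E_B/A = 8.006 MeV
²²²₈₆Rn: Σm = 86(1.00728) + 136(1.008665) = 223.804520 u; Δm = 1.834120 u; E_B = 1708.5 MeV; E_B/A = 7.696 MeV
¹⁸⁴₇₄W has the higher binding energy per nucleon, so it is the more tightly bound nucleus.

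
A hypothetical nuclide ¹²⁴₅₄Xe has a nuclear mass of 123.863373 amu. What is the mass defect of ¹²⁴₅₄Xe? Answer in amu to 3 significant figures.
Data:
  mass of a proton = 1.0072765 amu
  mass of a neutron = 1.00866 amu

1.14 amu

Σm = 54·m_p + 70·m_n = 54.3929310 + 70.60620 = 124.9991310 amu
The mass defect is 124.9991310 − 123.863373 = 1.1357580 amu.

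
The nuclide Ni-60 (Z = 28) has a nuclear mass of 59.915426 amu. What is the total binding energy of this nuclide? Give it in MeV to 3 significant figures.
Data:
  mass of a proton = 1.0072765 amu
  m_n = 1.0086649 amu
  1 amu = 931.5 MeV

527 MeV

Σm = 28·m_p + 32·m_n = 28.2037420 + 32.2772768 = 60.4810188 amu
The mass defect is 60.4810188 − 59.915426 = 0.5655928 amu.
Converting to energy: 0.5655928 amu × 931.5 MeV/amu = 526.850 MeV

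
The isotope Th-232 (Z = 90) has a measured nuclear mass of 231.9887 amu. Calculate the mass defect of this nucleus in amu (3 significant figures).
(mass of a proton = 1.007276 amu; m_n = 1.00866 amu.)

The nucleus contains 90 protons and 232 − 90 = 142 neutrons.
Total constituent mass: 90 × 1.007276 + 142 × 1.00866 = 233.884560 amu
The mass defect is 233.884560 − 231.9887 = 1.895860 amu.

1.90 amu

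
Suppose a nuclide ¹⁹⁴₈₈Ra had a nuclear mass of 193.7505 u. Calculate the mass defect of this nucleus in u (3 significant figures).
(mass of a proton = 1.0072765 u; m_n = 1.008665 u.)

The nucleus contains 88 protons and 194 − 88 = 106 neutrons.
Total constituent mass: 88 × 1.0072765 + 106 × 1.008665 = 195.5588220 u
The mass defect is 195.5588220 − 193.7505 = 1.8083220 u.

1.81 u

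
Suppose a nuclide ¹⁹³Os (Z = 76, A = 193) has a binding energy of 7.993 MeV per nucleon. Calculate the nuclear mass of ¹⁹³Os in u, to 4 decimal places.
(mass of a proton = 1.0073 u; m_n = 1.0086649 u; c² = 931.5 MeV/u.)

192.9125 u

Total binding energy = 193 × 7.993 = 1542.649 MeV
Mass defect = 1542.649 MeV / (931.5 MeV/u) = 1.656091 u
Constituent mass = 76(1.0073) + 117(1.0086649) = 194.5685933 u
Nuclear mass = 194.5685933 − 1.656091 = 192.9125023 u ≈ 192.9125 u (to 4 decimal places)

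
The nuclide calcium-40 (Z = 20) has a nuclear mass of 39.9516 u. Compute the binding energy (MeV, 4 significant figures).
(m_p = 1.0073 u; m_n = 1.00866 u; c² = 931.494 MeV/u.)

With 20 protons and 20 neutrons (A = 40):
Total constituent mass: 20 × 1.0073 + 20 × 1.00866 = 40.31920 u
The mass defect is 40.31920 − 39.9516 = 0.36760 u.
Converting to energy: 0.36760 u × 931.494 MeV/u = 342.417 MeV

342.4 MeV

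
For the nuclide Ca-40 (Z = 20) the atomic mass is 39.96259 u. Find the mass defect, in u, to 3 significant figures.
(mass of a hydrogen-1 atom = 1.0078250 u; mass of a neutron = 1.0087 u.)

The nucleus contains 20 protons and 40 − 20 = 20 neutrons.
Total constituent mass: 20 × 1.0078250 + 20 × 1.0087 = 40.3305000 u
Δm = 40.3305000 − 39.96259 = 0.3679100 u

0.368 u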